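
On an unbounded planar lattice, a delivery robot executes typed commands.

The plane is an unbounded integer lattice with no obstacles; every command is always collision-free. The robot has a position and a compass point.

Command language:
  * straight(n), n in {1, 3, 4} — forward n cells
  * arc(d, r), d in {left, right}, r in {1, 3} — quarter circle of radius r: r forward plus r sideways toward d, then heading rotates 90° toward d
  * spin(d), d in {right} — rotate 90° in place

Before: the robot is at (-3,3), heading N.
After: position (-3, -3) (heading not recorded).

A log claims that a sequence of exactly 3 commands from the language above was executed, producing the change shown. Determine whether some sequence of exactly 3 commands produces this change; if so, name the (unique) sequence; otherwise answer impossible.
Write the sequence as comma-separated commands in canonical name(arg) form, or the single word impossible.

spin(right), arc(right, 3), arc(right, 3)

key: order matters: swapping spin(right) and arc(right, 3) lands elsewhere
t0: at (-3,3), heading N
1. spin(right) → at (-3,3), heading E
2. arc(right, 3) → at (0,0), heading S
3. arc(right, 3) → at (-3,-3), heading W
all 512 alternatives checked — unique.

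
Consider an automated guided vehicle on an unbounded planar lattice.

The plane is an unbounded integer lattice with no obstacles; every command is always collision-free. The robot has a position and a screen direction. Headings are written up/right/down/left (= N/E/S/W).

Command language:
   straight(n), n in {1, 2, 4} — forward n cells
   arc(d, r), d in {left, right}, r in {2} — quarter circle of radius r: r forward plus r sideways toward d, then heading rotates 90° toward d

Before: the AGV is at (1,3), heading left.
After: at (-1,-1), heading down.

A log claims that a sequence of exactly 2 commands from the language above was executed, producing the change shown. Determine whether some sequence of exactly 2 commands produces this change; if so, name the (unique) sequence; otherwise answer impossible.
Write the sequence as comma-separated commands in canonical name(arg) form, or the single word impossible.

key: position moved to (-1,-1) AND the heading swung to S — translation plus rotation needed
t0: at (1,3), heading left
[1] after arc(left, 2): at (-1,1), heading down
[2] after straight(2): at (-1,-1), heading down
uniquely the one of 25 2-step routes that fits.

arc(left, 2), straight(2)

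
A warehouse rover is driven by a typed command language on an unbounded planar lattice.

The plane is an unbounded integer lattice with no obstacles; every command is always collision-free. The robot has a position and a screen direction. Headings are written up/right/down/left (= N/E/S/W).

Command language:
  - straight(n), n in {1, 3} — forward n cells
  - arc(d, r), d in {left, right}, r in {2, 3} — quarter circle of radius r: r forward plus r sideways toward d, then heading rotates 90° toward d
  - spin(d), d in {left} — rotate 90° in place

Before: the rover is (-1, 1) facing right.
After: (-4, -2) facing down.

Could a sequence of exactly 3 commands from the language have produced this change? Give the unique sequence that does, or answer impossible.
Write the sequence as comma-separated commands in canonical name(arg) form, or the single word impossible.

spin(left), spin(left), arc(left, 3)

key: running arc(left, 3) before spin(left) would end elsewhere — order is forced
initial: (-1, 1) facing right
t=1 spin(left) ⇒ (-1, 1) facing up
t=2 spin(left) ⇒ (-1, 1) facing left
t=3 arc(left, 3) ⇒ (-4, -2) facing down
no other 3-command option fits: unique.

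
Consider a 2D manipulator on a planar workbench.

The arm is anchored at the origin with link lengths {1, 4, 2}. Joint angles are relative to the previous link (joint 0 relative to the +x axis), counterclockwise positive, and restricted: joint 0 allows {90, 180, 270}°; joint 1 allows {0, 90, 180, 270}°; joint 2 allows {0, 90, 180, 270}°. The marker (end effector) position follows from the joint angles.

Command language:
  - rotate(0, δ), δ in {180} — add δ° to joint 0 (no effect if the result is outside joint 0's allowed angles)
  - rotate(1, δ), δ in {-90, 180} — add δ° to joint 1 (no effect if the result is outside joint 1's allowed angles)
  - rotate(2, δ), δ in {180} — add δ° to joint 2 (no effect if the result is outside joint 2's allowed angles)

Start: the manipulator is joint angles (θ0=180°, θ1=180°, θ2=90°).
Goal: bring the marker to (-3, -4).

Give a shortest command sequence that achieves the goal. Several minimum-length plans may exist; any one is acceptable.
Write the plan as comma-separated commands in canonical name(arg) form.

rotate(1, -90), rotate(2, 180)

t0: joint angles (θ0=180°, θ1=180°, θ2=90°)
t=1 rotate(1, -90) ⇒ joint angles (θ0=180°, θ1=90°, θ2=90°)
t=2 rotate(2, 180) ⇒ joint angles (θ0=180°, θ1=90°, θ2=270°)
shorter routes all fall short; 2 is best.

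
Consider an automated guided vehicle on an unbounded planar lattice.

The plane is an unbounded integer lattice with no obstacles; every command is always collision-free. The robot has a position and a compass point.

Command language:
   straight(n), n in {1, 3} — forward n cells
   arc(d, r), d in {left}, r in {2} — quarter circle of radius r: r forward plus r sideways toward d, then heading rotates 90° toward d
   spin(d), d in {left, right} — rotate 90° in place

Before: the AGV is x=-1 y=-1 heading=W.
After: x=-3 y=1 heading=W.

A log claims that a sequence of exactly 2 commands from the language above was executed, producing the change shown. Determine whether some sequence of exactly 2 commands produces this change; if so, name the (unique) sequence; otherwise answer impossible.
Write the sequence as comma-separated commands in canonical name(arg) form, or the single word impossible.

key: order matters: swapping spin(right) and arc(left, 2) lands elsewhere
start: x=-1 y=-1 heading=W
t=1 spin(right) ⇒ x=-1 y=-1 heading=N
t=2 arc(left, 2) ⇒ x=-3 y=1 heading=W
all 25 alternatives checked — unique.

spin(right), arc(left, 2)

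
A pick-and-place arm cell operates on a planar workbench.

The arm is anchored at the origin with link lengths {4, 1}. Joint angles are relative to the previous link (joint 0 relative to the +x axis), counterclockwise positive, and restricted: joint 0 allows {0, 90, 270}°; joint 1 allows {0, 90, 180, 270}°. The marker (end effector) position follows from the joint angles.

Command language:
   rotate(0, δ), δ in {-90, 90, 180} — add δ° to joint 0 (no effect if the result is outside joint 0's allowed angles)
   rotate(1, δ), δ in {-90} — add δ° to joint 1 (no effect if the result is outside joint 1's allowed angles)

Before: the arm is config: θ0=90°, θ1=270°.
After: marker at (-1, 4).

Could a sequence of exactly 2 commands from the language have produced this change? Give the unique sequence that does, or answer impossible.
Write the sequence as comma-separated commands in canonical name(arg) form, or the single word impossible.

rotate(1, -90), rotate(1, -90)

initial: config: θ0=90°, θ1=270°
t=1 rotate(1, -90) ⇒ config: θ0=90°, θ1=180°
t=2 rotate(1, -90) ⇒ config: θ0=90°, θ1=90°
all 16 alternatives checked — unique.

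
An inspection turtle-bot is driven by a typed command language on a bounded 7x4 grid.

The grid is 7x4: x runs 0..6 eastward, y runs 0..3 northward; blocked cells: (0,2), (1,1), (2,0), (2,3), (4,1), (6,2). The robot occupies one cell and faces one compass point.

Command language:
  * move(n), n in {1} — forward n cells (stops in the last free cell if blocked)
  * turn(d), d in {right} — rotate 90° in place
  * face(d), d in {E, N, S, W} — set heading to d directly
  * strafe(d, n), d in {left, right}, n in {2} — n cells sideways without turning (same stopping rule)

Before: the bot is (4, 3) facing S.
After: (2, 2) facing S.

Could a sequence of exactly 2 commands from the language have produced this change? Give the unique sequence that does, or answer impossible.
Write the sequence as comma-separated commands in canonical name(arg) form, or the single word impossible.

move(1), strafe(right, 2)

key: order matters: swapping move(1) and strafe(right, 2) lands elsewhere
from: (4, 3) facing S
step 1 (move(1)): (4, 2) facing S
step 2 (strafe(right, 2)): (2, 2) facing S
no other 2-command option fits: unique.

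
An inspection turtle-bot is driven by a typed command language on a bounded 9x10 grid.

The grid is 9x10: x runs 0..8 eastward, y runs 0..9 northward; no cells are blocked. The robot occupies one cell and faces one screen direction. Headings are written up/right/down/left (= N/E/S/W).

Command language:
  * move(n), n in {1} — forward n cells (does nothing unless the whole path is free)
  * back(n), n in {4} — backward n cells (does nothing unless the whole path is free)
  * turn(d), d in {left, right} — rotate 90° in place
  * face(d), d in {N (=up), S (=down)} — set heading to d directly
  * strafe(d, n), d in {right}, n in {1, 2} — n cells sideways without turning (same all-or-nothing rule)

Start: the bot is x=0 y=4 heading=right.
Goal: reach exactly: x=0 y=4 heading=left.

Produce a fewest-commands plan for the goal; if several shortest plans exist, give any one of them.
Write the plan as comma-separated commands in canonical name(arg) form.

face(S), turn(right)

from: x=0 y=4 heading=right
[1] after face(S): x=0 y=4 heading=down
[2] after turn(right): x=0 y=4 heading=left
nothing shorter than 2 reaches the goal.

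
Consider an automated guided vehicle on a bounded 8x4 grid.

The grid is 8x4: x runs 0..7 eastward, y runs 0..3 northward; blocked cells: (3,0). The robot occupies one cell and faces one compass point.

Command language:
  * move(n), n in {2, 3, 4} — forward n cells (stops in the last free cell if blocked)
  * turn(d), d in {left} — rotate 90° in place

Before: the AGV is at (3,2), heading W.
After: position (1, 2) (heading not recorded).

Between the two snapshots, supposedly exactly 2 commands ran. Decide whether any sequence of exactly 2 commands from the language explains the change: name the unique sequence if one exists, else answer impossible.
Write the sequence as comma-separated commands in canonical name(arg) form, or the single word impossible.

key: running turn(left) before move(2) would end elsewhere — order is forced
t0: at (3,2), heading W
1. move(2) → at (1,2), heading W
2. turn(left) → at (1,2), heading S
no rival 2-sequence matches.

move(2), turn(left)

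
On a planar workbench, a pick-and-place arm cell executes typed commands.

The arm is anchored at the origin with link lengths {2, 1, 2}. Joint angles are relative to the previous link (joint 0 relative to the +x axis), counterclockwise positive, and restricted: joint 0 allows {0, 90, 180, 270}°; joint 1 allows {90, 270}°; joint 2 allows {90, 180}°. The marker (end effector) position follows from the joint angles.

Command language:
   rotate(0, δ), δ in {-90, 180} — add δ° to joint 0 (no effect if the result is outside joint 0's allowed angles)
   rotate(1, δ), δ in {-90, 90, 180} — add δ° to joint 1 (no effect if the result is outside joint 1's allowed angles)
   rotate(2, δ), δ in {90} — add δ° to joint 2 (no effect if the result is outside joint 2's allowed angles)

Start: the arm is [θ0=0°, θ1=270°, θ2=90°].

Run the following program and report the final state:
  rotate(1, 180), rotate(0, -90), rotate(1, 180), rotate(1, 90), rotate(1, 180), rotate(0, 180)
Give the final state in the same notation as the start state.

[θ0=90°, θ1=90°, θ2=90°]

begin: [θ0=0°, θ1=270°, θ2=90°]
step 1 (rotate(1, 180)): [θ0=0°, θ1=90°, θ2=90°]
step 2 (rotate(0, -90)): [θ0=270°, θ1=90°, θ2=90°]
step 3 (rotate(1, 180)): [θ0=270°, θ1=270°, θ2=90°]
step 4 (rotate(1, 90)): [θ0=270°, θ1=270°, θ2=90°]
step 5 (rotate(1, 180)): [θ0=270°, θ1=90°, θ2=90°]
step 6 (rotate(0, 180)): [θ0=90°, θ1=90°, θ2=90°]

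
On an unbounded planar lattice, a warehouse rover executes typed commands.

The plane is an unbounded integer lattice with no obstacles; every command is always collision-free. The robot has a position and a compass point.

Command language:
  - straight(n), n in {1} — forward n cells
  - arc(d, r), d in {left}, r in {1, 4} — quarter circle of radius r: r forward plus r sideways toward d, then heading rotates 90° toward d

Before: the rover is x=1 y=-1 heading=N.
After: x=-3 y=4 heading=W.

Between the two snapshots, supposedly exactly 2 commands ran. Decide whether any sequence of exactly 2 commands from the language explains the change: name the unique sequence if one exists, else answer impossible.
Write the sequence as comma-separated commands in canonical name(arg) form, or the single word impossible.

straight(1), arc(left, 4)

key: cell and facing (now W) both changed — the 2 commands mix motion and turning
t0: x=1 y=-1 heading=N
t=1 straight(1) ⇒ x=1 y=0 heading=N
t=2 arc(left, 4) ⇒ x=-3 y=4 heading=W
no other 2-command option fits: unique.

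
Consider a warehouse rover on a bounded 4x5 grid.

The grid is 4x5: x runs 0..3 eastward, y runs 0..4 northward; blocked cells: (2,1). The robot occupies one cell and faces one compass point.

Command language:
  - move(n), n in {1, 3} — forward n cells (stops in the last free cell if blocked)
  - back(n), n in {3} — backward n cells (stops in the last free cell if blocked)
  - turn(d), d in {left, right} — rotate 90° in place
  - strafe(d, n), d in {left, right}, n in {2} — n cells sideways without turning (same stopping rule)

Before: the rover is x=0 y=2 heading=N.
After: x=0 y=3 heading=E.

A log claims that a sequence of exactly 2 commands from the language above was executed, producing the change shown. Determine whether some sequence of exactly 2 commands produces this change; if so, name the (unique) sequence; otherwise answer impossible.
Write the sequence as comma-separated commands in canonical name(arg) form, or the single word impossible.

key: order matters: swapping move(1) and turn(right) lands elsewhere
start: x=0 y=2 heading=N
step 1 (move(1)): x=0 y=3 heading=N
step 2 (turn(right)): x=0 y=3 heading=E
no rival 2-sequence matches.

move(1), turn(right)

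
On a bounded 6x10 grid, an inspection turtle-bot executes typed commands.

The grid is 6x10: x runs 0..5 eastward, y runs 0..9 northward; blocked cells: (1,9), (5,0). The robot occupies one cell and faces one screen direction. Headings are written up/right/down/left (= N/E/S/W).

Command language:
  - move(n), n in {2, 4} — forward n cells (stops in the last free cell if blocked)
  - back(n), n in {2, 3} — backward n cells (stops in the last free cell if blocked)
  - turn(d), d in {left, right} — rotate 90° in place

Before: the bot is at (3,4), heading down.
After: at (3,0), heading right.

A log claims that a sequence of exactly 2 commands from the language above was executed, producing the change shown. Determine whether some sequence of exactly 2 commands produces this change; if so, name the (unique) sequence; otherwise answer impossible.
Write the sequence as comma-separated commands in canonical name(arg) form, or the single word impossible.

move(4), turn(left)

key: order matters: swapping move(4) and turn(left) lands elsewhere
begin: at (3,4), heading down
t=1 move(4) ⇒ at (3,0), heading down
t=2 turn(left) ⇒ at (3,0), heading right
no other 2-command option fits: unique.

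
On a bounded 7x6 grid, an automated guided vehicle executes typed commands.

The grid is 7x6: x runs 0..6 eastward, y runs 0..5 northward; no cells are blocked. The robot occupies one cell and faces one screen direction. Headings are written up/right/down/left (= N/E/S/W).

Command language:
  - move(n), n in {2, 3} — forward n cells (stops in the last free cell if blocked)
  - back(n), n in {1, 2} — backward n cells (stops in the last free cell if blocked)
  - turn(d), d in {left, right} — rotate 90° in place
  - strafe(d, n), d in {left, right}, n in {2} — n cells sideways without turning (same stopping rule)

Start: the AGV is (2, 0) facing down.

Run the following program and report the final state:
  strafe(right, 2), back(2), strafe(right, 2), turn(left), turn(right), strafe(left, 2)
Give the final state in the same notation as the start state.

(2, 2) facing down

begin: (2, 0) facing down
1. strafe(right, 2) → (0, 0) facing down
2. back(2) → (0, 2) facing down
3. strafe(right, 2) → (0, 2) facing down
4. turn(left) → (0, 2) facing right
5. turn(right) → (0, 2) facing down
6. strafe(left, 2) → (2, 2) facing down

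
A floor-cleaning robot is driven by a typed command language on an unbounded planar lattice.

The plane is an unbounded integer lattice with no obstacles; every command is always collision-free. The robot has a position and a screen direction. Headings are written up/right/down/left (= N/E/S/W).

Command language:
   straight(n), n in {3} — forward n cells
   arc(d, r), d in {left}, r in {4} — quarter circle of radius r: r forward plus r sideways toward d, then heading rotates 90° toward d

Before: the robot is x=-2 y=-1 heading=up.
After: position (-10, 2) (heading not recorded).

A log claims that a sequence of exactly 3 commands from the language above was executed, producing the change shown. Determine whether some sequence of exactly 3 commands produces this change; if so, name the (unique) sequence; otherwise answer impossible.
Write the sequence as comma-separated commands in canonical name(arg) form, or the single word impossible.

straight(3), arc(left, 4), arc(left, 4)

key: order matters: swapping straight(3) and arc(left, 4) lands elsewhere
begin: x=-2 y=-1 heading=up
t=1 straight(3) ⇒ x=-2 y=2 heading=up
t=2 arc(left, 4) ⇒ x=-6 y=6 heading=left
t=3 arc(left, 4) ⇒ x=-10 y=2 heading=down
uniquely the one of 8 3-step routes that fits.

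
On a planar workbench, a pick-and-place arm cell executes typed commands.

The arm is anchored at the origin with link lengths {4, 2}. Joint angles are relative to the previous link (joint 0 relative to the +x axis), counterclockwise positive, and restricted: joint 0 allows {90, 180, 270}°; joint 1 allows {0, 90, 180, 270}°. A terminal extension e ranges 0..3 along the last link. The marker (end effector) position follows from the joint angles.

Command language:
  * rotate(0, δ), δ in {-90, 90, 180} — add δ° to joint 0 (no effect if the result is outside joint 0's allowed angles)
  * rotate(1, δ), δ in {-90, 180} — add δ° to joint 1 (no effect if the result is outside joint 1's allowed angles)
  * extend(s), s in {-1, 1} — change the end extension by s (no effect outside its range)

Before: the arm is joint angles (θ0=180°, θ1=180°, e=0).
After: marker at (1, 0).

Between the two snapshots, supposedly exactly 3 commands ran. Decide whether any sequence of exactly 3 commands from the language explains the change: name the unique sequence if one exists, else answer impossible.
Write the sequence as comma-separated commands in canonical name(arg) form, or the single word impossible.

extend(1), extend(1), extend(1)

initial: joint angles (θ0=180°, θ1=180°, e=0)
t=1 extend(1) ⇒ joint angles (θ0=180°, θ1=180°, e=1)
t=2 extend(1) ⇒ joint angles (θ0=180°, θ1=180°, e=2)
t=3 extend(1) ⇒ joint angles (θ0=180°, θ1=180°, e=3)
no rival 3-sequence matches.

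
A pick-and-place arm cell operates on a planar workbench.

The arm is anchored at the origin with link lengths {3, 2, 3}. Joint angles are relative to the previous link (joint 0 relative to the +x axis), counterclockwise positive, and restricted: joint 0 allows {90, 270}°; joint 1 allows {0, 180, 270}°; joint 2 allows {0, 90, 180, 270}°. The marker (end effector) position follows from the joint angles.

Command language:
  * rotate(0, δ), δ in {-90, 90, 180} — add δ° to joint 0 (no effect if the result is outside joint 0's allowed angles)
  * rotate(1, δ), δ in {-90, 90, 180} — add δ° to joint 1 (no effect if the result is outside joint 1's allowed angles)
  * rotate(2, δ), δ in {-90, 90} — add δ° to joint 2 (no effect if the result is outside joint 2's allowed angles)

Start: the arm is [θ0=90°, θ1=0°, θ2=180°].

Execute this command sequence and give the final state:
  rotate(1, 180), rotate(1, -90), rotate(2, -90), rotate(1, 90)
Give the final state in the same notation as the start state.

initial: [θ0=90°, θ1=0°, θ2=180°]
step 1 (rotate(1, 180)): [θ0=90°, θ1=180°, θ2=180°]
step 2 (rotate(1, -90)): [θ0=90°, θ1=180°, θ2=180°]
step 3 (rotate(2, -90)): [θ0=90°, θ1=180°, θ2=90°]
step 4 (rotate(1, 90)): [θ0=90°, θ1=270°, θ2=90°]

[θ0=90°, θ1=270°, θ2=90°]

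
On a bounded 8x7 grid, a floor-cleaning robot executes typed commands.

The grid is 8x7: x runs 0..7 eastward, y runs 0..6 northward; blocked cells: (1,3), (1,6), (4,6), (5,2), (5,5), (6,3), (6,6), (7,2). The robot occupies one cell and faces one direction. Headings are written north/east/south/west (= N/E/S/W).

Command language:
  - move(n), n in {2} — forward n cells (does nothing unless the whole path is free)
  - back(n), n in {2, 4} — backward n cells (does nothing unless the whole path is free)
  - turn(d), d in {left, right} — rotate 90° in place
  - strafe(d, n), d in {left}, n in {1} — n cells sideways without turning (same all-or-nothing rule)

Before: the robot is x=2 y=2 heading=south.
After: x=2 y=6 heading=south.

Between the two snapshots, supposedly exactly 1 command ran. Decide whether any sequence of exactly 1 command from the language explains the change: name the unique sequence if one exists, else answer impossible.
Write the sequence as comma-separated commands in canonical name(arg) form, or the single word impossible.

key: still facing S — the one step turns nothing
t0: x=2 y=2 heading=south
[1] after back(4): x=2 y=6 heading=south
all 6 alternatives checked — unique.

back(4)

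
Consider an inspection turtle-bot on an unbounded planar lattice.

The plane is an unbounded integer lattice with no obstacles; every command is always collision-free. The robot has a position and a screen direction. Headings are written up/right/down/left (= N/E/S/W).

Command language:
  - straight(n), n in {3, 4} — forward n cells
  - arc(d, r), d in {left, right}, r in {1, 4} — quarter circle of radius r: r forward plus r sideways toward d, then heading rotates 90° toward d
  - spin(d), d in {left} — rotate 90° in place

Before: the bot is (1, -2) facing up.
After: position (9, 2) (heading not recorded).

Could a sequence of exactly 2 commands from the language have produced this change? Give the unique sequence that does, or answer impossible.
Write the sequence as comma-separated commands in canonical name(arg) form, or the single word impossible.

arc(right, 4), straight(4)

key: running straight(4) before arc(right, 4) would end elsewhere — order is forced
begin: (1, -2) facing up
t=1 arc(right, 4) ⇒ (5, 2) facing right
t=2 straight(4) ⇒ (9, 2) facing right
all 49 alternatives checked — unique.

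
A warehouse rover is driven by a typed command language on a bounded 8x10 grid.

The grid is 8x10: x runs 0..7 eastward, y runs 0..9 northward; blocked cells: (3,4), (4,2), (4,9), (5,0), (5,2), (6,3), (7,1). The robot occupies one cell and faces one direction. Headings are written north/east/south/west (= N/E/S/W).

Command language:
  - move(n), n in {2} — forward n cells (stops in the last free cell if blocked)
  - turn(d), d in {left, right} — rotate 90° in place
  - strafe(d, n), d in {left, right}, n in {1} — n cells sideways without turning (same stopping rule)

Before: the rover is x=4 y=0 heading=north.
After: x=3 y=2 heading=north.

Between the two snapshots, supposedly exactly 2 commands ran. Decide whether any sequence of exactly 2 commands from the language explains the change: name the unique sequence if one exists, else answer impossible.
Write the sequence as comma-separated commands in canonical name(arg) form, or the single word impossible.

strafe(left, 1), move(2)

key: heading stays N — no command in the sequence turns
begin: x=4 y=0 heading=north
step 1 (strafe(left, 1)): x=3 y=0 heading=north
step 2 (move(2)): x=3 y=2 heading=north
uniquely the one of 25 2-step routes that fits.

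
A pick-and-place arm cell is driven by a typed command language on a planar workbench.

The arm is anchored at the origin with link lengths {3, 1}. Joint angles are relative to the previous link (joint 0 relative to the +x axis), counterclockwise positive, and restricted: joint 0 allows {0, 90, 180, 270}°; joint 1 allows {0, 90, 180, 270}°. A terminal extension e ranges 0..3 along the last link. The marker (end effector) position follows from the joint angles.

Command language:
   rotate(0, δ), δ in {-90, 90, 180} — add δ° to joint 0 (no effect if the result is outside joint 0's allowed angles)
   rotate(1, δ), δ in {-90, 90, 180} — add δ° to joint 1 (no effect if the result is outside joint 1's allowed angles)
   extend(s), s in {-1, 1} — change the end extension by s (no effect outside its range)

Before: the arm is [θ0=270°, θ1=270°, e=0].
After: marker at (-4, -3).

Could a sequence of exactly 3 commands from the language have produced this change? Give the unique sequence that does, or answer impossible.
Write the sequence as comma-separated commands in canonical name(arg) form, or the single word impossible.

start: [θ0=270°, θ1=270°, e=0]
[1] after extend(1): [θ0=270°, θ1=270°, e=1]
[2] after extend(1): [θ0=270°, θ1=270°, e=2]
[3] after extend(1): [θ0=270°, θ1=270°, e=3]
all 512 alternatives checked — unique.

extend(1), extend(1), extend(1)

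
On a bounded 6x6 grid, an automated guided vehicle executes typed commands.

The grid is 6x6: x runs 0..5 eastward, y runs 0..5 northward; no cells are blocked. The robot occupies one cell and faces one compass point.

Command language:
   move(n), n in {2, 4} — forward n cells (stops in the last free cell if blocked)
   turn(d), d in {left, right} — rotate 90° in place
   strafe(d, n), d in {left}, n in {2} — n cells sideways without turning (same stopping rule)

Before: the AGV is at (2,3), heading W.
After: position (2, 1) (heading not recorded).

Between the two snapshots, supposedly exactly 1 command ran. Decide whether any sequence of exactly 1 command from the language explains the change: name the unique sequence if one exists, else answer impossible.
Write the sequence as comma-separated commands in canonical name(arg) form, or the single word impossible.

strafe(left, 2)

initial: at (2,3), heading W
t=1 strafe(left, 2) ⇒ at (2,1), heading W
all 5 alternatives checked — unique.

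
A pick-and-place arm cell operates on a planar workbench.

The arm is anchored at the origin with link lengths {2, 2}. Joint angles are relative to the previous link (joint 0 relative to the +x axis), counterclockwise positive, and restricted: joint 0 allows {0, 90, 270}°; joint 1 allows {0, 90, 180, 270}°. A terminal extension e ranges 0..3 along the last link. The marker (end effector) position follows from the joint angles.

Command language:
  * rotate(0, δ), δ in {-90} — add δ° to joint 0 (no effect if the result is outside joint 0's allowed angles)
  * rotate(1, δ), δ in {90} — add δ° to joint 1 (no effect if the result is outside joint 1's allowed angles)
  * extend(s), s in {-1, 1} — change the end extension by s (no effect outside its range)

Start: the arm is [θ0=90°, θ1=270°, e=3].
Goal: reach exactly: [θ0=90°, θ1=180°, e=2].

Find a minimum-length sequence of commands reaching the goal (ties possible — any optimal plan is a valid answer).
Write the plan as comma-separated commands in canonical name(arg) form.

extend(-1), rotate(1, 90), rotate(1, 90), rotate(1, 90)

start: [θ0=90°, θ1=270°, e=3]
t=1 extend(-1) ⇒ [θ0=90°, θ1=270°, e=2]
t=2 rotate(1, 90) ⇒ [θ0=90°, θ1=0°, e=2]
t=3 rotate(1, 90) ⇒ [θ0=90°, θ1=90°, e=2]
t=4 rotate(1, 90) ⇒ [θ0=90°, θ1=180°, e=2]
minimal: 4 command(s), checked below 4.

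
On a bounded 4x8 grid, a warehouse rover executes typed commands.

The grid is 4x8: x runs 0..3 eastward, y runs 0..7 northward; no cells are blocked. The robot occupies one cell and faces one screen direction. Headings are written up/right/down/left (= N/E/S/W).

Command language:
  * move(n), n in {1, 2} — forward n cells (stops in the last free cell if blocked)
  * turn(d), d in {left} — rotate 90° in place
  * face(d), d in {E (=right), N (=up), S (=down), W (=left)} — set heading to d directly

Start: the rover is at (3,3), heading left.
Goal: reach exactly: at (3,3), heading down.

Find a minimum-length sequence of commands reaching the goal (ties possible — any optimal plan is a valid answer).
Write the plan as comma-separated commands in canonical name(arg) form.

face(S)

begin: at (3,3), heading left
step 1 (face(S)): at (3,3), heading down
minimal: 1 command(s), checked below 1.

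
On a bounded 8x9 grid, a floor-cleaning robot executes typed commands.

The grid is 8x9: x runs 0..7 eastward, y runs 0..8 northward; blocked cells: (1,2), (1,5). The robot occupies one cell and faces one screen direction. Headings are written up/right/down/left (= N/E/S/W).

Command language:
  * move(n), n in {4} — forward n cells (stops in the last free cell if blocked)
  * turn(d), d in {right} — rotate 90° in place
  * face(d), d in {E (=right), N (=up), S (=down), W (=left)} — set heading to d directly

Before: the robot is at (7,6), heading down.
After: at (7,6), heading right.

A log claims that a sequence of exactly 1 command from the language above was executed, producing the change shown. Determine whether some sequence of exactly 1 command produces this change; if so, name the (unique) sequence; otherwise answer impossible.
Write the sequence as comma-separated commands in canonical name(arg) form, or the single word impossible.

key: (7,6) unchanged — the single command moves nothing
begin: at (7,6), heading down
1. face(E) → at (7,6), heading right
no rival 1-sequence matches.

face(E)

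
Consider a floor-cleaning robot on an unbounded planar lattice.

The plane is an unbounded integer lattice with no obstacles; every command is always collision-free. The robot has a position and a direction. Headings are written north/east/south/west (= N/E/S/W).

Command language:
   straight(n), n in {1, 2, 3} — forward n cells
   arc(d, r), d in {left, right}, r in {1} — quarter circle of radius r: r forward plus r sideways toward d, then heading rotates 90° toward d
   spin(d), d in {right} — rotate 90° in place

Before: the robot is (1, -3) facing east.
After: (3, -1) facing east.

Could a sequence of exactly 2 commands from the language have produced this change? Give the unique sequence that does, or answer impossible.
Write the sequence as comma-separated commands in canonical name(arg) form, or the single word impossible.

arc(left, 1), arc(right, 1)

key: still facing E at the end — net rotation zero over 2 steps
from: (1, -3) facing east
step 1 (arc(left, 1)): (2, -2) facing north
step 2 (arc(right, 1)): (3, -1) facing east
no other 2-command option fits: unique.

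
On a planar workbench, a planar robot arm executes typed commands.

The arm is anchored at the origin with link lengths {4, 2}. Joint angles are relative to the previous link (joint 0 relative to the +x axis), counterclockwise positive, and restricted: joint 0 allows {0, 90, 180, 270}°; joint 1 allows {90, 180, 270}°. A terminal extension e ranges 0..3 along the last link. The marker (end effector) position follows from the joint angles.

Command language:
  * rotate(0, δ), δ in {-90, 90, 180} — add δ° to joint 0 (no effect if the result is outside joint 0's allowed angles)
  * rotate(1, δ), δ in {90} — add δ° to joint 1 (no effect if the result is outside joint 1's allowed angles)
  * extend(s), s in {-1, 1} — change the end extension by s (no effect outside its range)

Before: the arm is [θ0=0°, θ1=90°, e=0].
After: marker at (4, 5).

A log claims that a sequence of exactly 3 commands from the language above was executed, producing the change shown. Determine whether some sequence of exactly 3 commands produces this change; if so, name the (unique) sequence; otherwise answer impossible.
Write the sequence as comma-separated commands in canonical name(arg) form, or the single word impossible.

extend(1), extend(1), extend(1)

begin: [θ0=0°, θ1=90°, e=0]
[1] after extend(1): [θ0=0°, θ1=90°, e=1]
[2] after extend(1): [θ0=0°, θ1=90°, e=2]
[3] after extend(1): [θ0=0°, θ1=90°, e=3]
no other 3-command option fits: unique.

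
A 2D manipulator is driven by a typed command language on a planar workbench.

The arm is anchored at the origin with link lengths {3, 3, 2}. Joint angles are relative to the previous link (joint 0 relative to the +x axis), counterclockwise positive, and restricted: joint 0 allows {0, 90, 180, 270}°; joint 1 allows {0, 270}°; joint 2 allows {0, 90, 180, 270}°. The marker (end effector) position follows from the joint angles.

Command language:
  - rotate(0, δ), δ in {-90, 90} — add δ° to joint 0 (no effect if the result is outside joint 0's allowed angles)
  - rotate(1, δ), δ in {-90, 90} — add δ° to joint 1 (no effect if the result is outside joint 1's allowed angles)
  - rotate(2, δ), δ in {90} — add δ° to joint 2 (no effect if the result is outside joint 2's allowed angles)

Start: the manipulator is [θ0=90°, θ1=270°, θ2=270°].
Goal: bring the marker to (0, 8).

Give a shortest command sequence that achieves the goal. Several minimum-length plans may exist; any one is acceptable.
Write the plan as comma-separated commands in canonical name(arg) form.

rotate(1, 90), rotate(2, 90)

begin: [θ0=90°, θ1=270°, θ2=270°]
1. rotate(1, 90) → [θ0=90°, θ1=0°, θ2=270°]
2. rotate(2, 90) → [θ0=90°, θ1=0°, θ2=0°]
nothing shorter than 2 reaches the goal.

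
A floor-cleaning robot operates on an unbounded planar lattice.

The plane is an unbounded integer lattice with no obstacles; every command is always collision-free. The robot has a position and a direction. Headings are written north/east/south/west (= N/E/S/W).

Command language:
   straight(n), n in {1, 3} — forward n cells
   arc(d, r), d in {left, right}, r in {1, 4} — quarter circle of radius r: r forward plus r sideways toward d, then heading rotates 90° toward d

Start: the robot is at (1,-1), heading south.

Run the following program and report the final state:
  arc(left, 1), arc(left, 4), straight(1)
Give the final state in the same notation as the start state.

initial: at (1,-1), heading south
[1] after arc(left, 1): at (2,-2), heading east
[2] after arc(left, 4): at (6,2), heading north
[3] after straight(1): at (6,3), heading north

at (6,3), heading north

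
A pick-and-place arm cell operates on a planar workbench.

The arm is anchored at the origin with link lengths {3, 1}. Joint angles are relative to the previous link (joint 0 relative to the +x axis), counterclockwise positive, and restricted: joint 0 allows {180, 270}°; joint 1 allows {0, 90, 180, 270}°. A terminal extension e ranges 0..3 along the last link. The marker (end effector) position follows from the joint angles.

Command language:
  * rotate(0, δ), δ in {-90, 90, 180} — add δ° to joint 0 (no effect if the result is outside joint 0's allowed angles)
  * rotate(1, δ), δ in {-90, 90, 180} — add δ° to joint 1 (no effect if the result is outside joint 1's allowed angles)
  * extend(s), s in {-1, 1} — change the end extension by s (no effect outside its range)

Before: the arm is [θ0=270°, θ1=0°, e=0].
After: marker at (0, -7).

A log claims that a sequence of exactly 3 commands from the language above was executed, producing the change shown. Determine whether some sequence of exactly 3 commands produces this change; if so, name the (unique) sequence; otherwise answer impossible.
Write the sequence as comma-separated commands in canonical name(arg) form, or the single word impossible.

extend(1), extend(1), extend(1)

start: [θ0=270°, θ1=0°, e=0]
step 1 (extend(1)): [θ0=270°, θ1=0°, e=1]
step 2 (extend(1)): [θ0=270°, θ1=0°, e=2]
step 3 (extend(1)): [θ0=270°, θ1=0°, e=3]
no other 3-command option fits: unique.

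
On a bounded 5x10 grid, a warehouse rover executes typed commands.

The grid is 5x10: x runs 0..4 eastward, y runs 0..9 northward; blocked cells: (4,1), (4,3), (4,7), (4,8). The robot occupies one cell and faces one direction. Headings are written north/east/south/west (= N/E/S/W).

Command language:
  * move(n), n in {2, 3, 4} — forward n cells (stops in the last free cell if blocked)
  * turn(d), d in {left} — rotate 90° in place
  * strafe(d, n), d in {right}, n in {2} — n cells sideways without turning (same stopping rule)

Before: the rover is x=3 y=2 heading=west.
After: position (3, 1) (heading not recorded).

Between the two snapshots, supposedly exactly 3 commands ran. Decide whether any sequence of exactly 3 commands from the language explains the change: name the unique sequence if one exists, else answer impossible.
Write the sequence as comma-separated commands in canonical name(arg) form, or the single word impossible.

strafe(right, 2), turn(left), move(3)

key: running move(3) before strafe(right, 2) would end elsewhere — order is forced
from: x=3 y=2 heading=west
[1] after strafe(right, 2): x=3 y=4 heading=west
[2] after turn(left): x=3 y=4 heading=south
[3] after move(3): x=3 y=1 heading=south
no rival 3-sequence matches.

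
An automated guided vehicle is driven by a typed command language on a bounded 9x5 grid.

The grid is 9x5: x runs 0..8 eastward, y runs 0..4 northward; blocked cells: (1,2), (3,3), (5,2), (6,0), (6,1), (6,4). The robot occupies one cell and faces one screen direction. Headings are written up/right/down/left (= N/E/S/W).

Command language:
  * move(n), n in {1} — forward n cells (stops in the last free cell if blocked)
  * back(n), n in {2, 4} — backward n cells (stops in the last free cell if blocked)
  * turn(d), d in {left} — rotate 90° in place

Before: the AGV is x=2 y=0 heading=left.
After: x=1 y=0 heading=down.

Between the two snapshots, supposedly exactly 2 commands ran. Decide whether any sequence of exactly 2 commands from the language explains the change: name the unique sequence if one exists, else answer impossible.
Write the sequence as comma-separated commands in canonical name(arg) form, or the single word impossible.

move(1), turn(left)

key: running turn(left) before move(1) would end elsewhere — order is forced
initial: x=2 y=0 heading=left
t=1 move(1) ⇒ x=1 y=0 heading=left
t=2 turn(left) ⇒ x=1 y=0 heading=down
no other 2-command option fits: unique.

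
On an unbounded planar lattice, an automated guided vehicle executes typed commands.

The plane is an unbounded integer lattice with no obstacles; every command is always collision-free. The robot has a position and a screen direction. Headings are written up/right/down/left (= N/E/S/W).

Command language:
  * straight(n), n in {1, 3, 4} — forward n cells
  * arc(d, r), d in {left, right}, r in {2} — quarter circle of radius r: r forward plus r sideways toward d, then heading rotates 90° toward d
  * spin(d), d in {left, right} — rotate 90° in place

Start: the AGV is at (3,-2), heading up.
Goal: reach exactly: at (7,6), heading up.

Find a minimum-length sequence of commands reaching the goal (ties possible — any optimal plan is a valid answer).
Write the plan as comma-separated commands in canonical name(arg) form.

initial: at (3,-2), heading up
step 1 (straight(4)): at (3,2), heading up
step 2 (arc(right, 2)): at (5,4), heading right
step 3 (arc(left, 2)): at (7,6), heading up
shorter routes all fall short; 3 is best.

straight(4), arc(right, 2), arc(left, 2)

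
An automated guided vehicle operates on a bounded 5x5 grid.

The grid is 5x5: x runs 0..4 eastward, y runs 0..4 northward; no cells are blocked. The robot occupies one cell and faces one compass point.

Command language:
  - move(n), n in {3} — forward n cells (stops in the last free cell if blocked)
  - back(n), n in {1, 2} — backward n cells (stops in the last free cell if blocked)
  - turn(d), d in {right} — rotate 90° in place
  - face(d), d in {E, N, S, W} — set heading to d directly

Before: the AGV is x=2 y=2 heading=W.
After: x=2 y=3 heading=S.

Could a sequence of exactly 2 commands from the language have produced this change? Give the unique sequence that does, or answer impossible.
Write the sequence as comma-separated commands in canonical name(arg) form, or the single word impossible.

face(S), back(1)

key: position moved to (2,3) AND the heading swung to S — translation plus rotation needed
begin: x=2 y=2 heading=W
step 1 (face(S)): x=2 y=2 heading=S
step 2 (back(1)): x=2 y=3 heading=S
no rival 2-sequence matches.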